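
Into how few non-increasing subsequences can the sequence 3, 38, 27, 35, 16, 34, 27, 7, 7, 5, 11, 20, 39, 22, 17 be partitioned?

5

Place each on the leftmost legal pile:
3 → new pile 1 (tops now [3])
38 → new pile 2 (tops now [3, 38])
27 → pile 2 (tops now [3, 27])
35 → new pile 3 (tops now [3, 27, 35])
16 → pile 2 (tops now [3, 16, 35])
34 → pile 3 (tops now [3, 16, 34])
27 → pile 3 (tops now [3, 16, 27])
7 → pile 2 (tops now [3, 7, 27])
7 → pile 2 (tops now [3, 7, 27])
5 → pile 2 (tops now [3, 5, 27])
11 → pile 3 (tops now [3, 5, 11])
20 → new pile 4 (tops now [3, 5, 11, 20])
39 → new pile 5 (tops now [3, 5, 11, 20, 39])
22 → pile 5 (tops now [3, 5, 11, 20, 22])
17 → pile 4 (tops now [3, 5, 11, 17, 22])
Five piles.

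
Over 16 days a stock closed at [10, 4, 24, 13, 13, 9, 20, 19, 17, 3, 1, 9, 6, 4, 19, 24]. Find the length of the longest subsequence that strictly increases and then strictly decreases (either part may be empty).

inc[i] = longest strictly increasing subsequence ending at i; dec[i] = longest strictly decreasing subsequence starting at i:
i:      1  2  3  4  5  6  7  8  9 10 11 12 13 14 15 16
a[i]:  10  4 24 13 13  9 20 19 17  3  1  9  6  4 19 24
inc:    1  1  2  2  2  2  3  3  3  1  1  2  2  2  4  5
dec:    4  3  7  4  4  3  6  5  4  2  1  3  2  1  1  1
Best peak at i=3 (value 24): inc=2, dec=7, length 2+7−1 = 8.

8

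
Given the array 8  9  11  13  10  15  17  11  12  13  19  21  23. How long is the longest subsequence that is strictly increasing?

9

Let dp[i] be the length of the longest such subsequence ending at index i:
i:      1  2  3  4  5  6  7  8  9 10 11 12 13
a[i]:   8  9 11 13 10 15 17 11 12 13 19 21 23
dp:     1  2  3  4  3  5  6  4  5  6  7  8  9
Maximum dp value is 9.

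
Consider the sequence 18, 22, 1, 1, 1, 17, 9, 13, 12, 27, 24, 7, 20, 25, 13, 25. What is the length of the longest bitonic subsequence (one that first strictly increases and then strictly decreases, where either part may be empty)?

inc[i] = longest strictly increasing subsequence ending at i; dec[i] = longest strictly decreasing subsequence starting at i:
i:      1  2  3  4  5  6  7  8  9 10 11 12 13 14 15 16
a[i]:  18 22  1  1  1 17  9 13 12 27 24  7 20 25 13 25
inc:    1  2  1  1  1  2  2  3  3  4  4  2  4  5  4  5
dec:    5  5  1  1  1  4  2  3  2  4  3  1  2  2  1  1
Best peak at i=10 (value 27): inc=4, dec=4, length 4+4−1 = 7.

7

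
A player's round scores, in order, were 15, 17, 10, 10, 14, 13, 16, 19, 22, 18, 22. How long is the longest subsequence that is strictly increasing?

5

Let dp[i] be the length of the longest such subsequence ending at index i:
i:      1  2  3  4  5  6  7  8  9 10 11
a[i]:  15 17 10 10 14 13 16 19 22 18 22
dp:     1  2  1  1  2  2  3  4  5  4  5
Maximum dp value is 5.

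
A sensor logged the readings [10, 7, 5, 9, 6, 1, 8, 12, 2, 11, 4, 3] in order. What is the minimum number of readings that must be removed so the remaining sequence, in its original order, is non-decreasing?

Fewest deletions = n − (longest non-decreasing subsequence).
Patience tails:
10 → extends → [10]
7 → replaces 10 → [7]
5 → replaces 7 → [5]
9 → extends → [5, 9]
6 → replaces 9 → [5, 6]
1 → replaces 5 → [1, 6]
8 → extends → [1, 6, 8]
12 → extends → [1, 6, 8, 12]
2 → replaces 6 → [1, 2, 8, 12]
11 → replaces 12 → [1, 2, 8, 11]
4 → replaces 8 → [1, 2, 4, 11]
3 → replaces 4 → [1, 2, 3, 11]
Longest non-decreasing subsequence has length 4, so deletions = 12 − 4 = 8.

8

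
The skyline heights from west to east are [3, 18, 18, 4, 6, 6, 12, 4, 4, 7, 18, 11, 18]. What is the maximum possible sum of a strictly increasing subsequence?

Let S[i] be the best sum of a strictly increasing subsequence ending at i:
i:      1  2  3  4  5  6  7  8  9 10 11 12 13
a[i]:   3 18 18  4  6  6 12  4  4  7 18 11 18
S:      3 21 21  7 13 13 25  7  7 20 43 31 49
Maximum is 49 (e.g. 3 + 4 + 6 + 7 + 11 + 18).

49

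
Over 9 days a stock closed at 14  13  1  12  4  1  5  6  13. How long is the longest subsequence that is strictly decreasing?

5

Negate each value so 'decreasing' becomes 'increasing', then run patience tails on the negated sequence:
-14 → extends → [-14]
-13 → extends → [-14, -13]
-1 → extends → [-14, -13, -1]
-12 → replaces -1 → [-14, -13, -12]
-4 → extends → [-14, -13, -12, -4]
-1 → extends → [-14, -13, -12, -4, -1]
-5 → replaces -4 → [-14, -13, -12, -5, -1]
-6 → replaces -5 → [-14, -13, -12, -6, -1]
-13 → already a tail → [-14, -13, -12, -6, -1]
Five tails, so the longest strictly decreasing subsequence of the original has length 5.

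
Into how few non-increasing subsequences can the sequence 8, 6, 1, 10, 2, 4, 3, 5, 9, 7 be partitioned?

5

Place each on the leftmost legal pile:
8 → new pile 1 (tops now [8])
6 → pile 1 (tops now [6])
1 → pile 1 (tops now [1])
10 → new pile 2 (tops now [1, 10])
2 → pile 2 (tops now [1, 2])
4 → new pile 3 (tops now [1, 2, 4])
3 → pile 3 (tops now [1, 2, 3])
5 → new pile 4 (tops now [1, 2, 3, 5])
9 → new pile 5 (tops now [1, 2, 3, 5, 9])
7 → pile 5 (tops now [1, 2, 3, 5, 7])
Five piles.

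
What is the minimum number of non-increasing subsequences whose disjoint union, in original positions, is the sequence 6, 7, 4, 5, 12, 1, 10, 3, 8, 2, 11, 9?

Place each on the leftmost legal pile:
6 → new pile 1 (tops now [6])
7 → new pile 2 (tops now [6, 7])
4 → pile 1 (tops now [4, 7])
5 → pile 2 (tops now [4, 5])
12 → new pile 3 (tops now [4, 5, 12])
1 → pile 1 (tops now [1, 5, 12])
10 → pile 3 (tops now [1, 5, 10])
3 → pile 2 (tops now [1, 3, 10])
8 → pile 3 (tops now [1, 3, 8])
2 → pile 2 (tops now [1, 2, 8])
11 → new pile 4 (tops now [1, 2, 8, 11])
9 → pile 4 (tops now [1, 2, 8, 9])
Four piles.

4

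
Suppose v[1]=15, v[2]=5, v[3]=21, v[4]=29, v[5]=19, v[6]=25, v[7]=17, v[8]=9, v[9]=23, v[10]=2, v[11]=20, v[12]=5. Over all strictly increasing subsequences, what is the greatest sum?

65

Let S[i] be the best sum of a strictly increasing subsequence ending at i:
i:      1  2  3  4  5  6  7  8  9 10 11 12
v[i]:  15  5 21 29 19 25 17  9 23  2 20  5
S:     15  5 36 65 34 61 32 14 59  2 54  7
Maximum is 65 (e.g. 15 + 21 + 29).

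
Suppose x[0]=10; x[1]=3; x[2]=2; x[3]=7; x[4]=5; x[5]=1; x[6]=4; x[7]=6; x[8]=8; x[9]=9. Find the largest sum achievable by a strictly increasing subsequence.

31

Let S[i] be the best sum of a strictly increasing subsequence ending at i:
i:      0  1  2  3  4  5  6  7  8  9
x[i]:  10  3  2  7  5  1  4  6  8  9
S:     10  3  2 10  8  1  7 14 22 31
Maximum is 31 (e.g. 3 + 5 + 6 + 8 + 9).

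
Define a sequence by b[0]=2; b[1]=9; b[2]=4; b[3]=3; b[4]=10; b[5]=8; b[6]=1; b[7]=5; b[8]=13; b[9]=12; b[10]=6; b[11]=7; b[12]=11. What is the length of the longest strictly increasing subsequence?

6

Track the smallest tail for each achievable length (strict):
2 → extends → [2]
9 → extends → [2, 9]
4 → replaces 9 → [2, 4]
3 → replaces 4 → [2, 3]
10 → extends → [2, 3, 10]
8 → replaces 10 → [2, 3, 8]
1 → replaces 2 → [1, 3, 8]
5 → replaces 8 → [1, 3, 5]
13 → extends → [1, 3, 5, 13]
12 → replaces 13 → [1, 3, 5, 12]
6 → replaces 12 → [1, 3, 5, 6]
7 → extends → [1, 3, 5, 6, 7]
11 → extends → [1, 3, 5, 6, 7, 11]
Six tails, so the longest strictly increasing subsequence has length 6 (e.g. 2, 4, 5, 6, 7, 11).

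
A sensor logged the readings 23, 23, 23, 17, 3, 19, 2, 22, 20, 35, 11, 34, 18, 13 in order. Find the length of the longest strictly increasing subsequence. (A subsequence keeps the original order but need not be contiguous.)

4

Track the smallest tail for each achievable length (strict):
23 → extends → [23]
23 → already a tail → [23]
23 → already a tail → [23]
17 → replaces 23 → [17]
3 → replaces 17 → [3]
19 → extends → [3, 19]
2 → replaces 3 → [2, 19]
22 → extends → [2, 19, 22]
20 → replaces 22 → [2, 19, 20]
35 → extends → [2, 19, 20, 35]
11 → replaces 19 → [2, 11, 20, 35]
34 → replaces 35 → [2, 11, 20, 34]
18 → replaces 20 → [2, 11, 18, 34]
13 → replaces 18 → [2, 11, 13, 34]
Four tails, so the longest strictly increasing subsequence has length 4 (e.g. 17, 19, 22, 35).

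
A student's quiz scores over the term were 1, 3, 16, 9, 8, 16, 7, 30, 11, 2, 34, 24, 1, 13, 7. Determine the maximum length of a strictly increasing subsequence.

6

Let dp[i] be the length of the longest such subsequence ending at index i:
i:      1  2  3  4  5  6  7  8  9 10 11 12 13 14 15
a[i]:   1  3 16  9  8 16  7 30 11  2 34 24  1 13  7
dp:     1  2  3  3  3  4  3  5  4  2  6  5  1  5  3
Maximum dp value is 6.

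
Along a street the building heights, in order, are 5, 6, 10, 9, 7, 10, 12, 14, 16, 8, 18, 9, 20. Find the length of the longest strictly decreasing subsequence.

Negate each value so 'decreasing' becomes 'increasing', then run patience tails on the negated sequence:
-5 → extends → [-5]
-6 → replaces -5 → [-6]
-10 → replaces -6 → [-10]
-9 → extends → [-10, -9]
-7 → extends → [-10, -9, -7]
-10 → already a tail → [-10, -9, -7]
-12 → replaces -10 → [-12, -9, -7]
-14 → replaces -12 → [-14, -9, -7]
-16 → replaces -14 → [-16, -9, -7]
-8 → replaces -7 → [-16, -9, -8]
-18 → replaces -16 → [-18, -9, -8]
-9 → already a tail → [-18, -9, -8]
-20 → replaces -18 → [-20, -9, -8]
Three tails, so the longest strictly decreasing subsequence of the original has length 3.

3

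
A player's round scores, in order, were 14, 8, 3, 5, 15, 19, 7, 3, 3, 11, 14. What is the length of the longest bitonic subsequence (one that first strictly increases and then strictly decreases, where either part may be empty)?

inc[i] = longest strictly increasing subsequence ending at i; dec[i] = longest strictly decreasing subsequence starting at i:
i:      1  2  3  4  5  6  7  8  9 10 11
a[i]:  14  8  3  5 15 19  7  3  3 11 14
inc:    1  1  1  2  3  4  3  1  1  4  5
dec:    4  3  1  2  3  3  2  1  1  1  1
Best peak at i=6 (value 19): inc=4, dec=3, length 4+3−1 = 6.

6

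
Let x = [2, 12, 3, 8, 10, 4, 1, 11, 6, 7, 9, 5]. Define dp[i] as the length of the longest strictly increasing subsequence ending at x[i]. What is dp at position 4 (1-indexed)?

3

dp[i] = 1 + max{dp[j] : j<i, x[j]<x[i]} (or 1 if no such j):
i:      1  2  3  4  5  6  7  8  9 10 11 12
x[i]:   2 12  3  8 10  4  1 11  6  7  9  5
dp:     1  2  2  3  4  3  1  5  4  5  6  4
At index 4 the value is 3.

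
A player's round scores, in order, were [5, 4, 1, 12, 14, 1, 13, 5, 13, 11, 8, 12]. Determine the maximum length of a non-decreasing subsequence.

5

Track the smallest tail for each achievable length (allowing ties):
5 → extends → [5]
4 → replaces 5 → [4]
1 → replaces 4 → [1]
12 → extends → [1, 12]
14 → extends → [1, 12, 14]
1 → replaces 12 → [1, 1, 14]
13 → replaces 14 → [1, 1, 13]
5 → replaces 13 → [1, 1, 5]
13 → extends → [1, 1, 5, 13]
11 → replaces 13 → [1, 1, 5, 11]
8 → replaces 11 → [1, 1, 5, 8]
12 → extends → [1, 1, 5, 8, 12]
Five tails, so the longest non-decreasing subsequence has length 5 (e.g. 1, 1, 5, 11, 12).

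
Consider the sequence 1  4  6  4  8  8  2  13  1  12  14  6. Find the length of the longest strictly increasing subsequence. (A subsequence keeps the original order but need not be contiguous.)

Let dp[i] be the length of the longest such subsequence ending at index i:
i:      1  2  3  4  5  6  7  8  9 10 11 12
a[i]:   1  4  6  4  8  8  2 13  1 12 14  6
dp:     1  2  3  2  4  4  2  5  1  5  6  3
Maximum dp value is 6.

6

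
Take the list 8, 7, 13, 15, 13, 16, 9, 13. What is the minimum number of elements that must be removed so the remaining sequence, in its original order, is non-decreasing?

4

Fewest deletions = n − (longest non-decreasing subsequence).
i:      1  2  3  4  5  6  7  8
a[i]:   8  7 13 15 13 16  9 13
dp:     1  1  2  3  3  4  2  4
max dp = 4, so deletions = 8 − 4 = 4.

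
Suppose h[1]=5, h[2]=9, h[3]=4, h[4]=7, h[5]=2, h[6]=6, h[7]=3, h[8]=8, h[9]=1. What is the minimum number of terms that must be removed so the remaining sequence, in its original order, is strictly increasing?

6

Fewest deletions = n − (longest strictly increasing subsequence).
i:     1 2 3 4 5 6 7 8 9
h[i]:  5 9 4 7 2 6 3 8 1
dp:    1 2 1 2 1 2 2 3 1
max dp = 3, so deletions = 9 − 3 = 6.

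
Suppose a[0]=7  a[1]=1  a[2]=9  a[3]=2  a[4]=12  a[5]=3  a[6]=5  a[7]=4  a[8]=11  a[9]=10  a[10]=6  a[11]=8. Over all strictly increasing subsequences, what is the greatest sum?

28

Let S[i] be the best sum of a strictly increasing subsequence ending at i:
i:      0  1  2  3  4  5  6  7  8  9 10 11
a[i]:   7  1  9  2 12  3  5  4 11 10  6  8
S:      7  1 16  3 28  6 11 10 27 26 17 25
Maximum is 28 (e.g. 7 + 9 + 12).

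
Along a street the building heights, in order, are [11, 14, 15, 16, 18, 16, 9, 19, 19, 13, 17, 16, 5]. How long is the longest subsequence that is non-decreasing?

7

Track the smallest tail for each achievable length (allowing ties):
11 → extends → [11]
14 → extends → [11, 14]
15 → extends → [11, 14, 15]
16 → extends → [11, 14, 15, 16]
18 → extends → [11, 14, 15, 16, 18]
16 → replaces 18 → [11, 14, 15, 16, 16]
9 → replaces 11 → [9, 14, 15, 16, 16]
19 → extends → [9, 14, 15, 16, 16, 19]
19 → extends → [9, 14, 15, 16, 16, 19, 19]
13 → replaces 14 → [9, 13, 15, 16, 16, 19, 19]
17 → replaces 19 → [9, 13, 15, 16, 16, 17, 19]
16 → replaces 17 → [9, 13, 15, 16, 16, 16, 19]
5 → replaces 9 → [5, 13, 15, 16, 16, 16, 19]
Seven tails, so the longest non-decreasing subsequence has length 7 (e.g. 11, 14, 15, 16, 18, 19, 19).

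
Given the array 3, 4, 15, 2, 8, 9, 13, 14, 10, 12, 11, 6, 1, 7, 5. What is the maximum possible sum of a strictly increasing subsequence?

51

Let S[i] be the best sum of a strictly increasing subsequence ending at i:
i:      1  2  3  4  5  6  7  8  9 10 11 12 13 14 15
a[i]:   3  4 15  2  8  9 13 14 10 12 11  6  1  7  5
S:      3  7 22  2 15 24 37 51 34 46 45 13  1 20 12
Maximum is 51 (e.g. 3 + 4 + 8 + 9 + 13 + 14).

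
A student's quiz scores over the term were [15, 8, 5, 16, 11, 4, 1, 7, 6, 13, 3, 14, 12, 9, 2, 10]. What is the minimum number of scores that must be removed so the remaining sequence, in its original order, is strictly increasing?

Fewest deletions = n − (longest strictly increasing subsequence).
i:      1  2  3  4  5  6  7  8  9 10 11 12 13 14 15 16
a[i]:  15  8  5 16 11  4  1  7  6 13  3 14 12  9  2 10
dp:     1  1  1  2  2  1  1  2  2  3  2  4  3  3  2  4
max dp = 4, so deletions = 16 − 4 = 12.

12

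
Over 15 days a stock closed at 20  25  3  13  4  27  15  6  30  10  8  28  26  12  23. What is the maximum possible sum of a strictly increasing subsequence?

102

Let S[i] be the best sum of a strictly increasing subsequence ending at i:
i:       1   2   3   4   5   6   7   8   9  10  11  12  13  14  15
a[i]:   20  25   3  13   4  27  15   6  30  10   8  28  26  12  23
S:      20  45   3  16   7  72  31  13 102  23  21 100  71  35  58
Maximum is 102 (e.g. 20 + 25 + 27 + 30).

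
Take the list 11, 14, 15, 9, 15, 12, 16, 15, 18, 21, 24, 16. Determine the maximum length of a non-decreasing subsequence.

8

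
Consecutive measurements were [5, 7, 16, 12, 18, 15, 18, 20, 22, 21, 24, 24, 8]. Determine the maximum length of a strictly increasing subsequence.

Let dp[i] be the length of the longest such subsequence ending at index i:
i:      1  2  3  4  5  6  7  8  9 10 11 12 13
a[i]:   5  7 16 12 18 15 18 20 22 21 24 24  8
dp:     1  2  3  3  4  4  5  6  7  7  8  8  3
Maximum dp value is 8.

8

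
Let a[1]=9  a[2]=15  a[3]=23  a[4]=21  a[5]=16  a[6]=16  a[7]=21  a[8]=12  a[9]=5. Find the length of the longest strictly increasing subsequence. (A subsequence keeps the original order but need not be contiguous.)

4

Let dp[i] be the length of the longest such subsequence ending at index i:
i:      1  2  3  4  5  6  7  8  9
a[i]:   9 15 23 21 16 16 21 12  5
dp:     1  2  3  3  3  3  4  2  1
Maximum dp value is 4.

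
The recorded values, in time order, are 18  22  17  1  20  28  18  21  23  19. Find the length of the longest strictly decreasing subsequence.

3

Let dp[i] be the longest strictly decreasing subsequence ending at i:
i:      1  2  3  4  5  6  7  8  9 10
a[i]:  18 22 17  1 20 28 18 21 23 19
dp:     1  1  2  3  2  1  3  2  2  3
Maximum is 3.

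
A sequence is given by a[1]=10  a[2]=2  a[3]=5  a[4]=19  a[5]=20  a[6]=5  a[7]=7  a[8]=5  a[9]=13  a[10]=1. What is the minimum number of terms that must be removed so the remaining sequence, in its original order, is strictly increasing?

6

Fewest deletions = n − (longest strictly increasing subsequence).
i:      1  2  3  4  5  6  7  8  9 10
a[i]:  10  2  5 19 20  5  7  5 13  1
dp:     1  1  2  3  4  2  3  2  4  1
max dp = 4, so deletions = 10 − 4 = 6.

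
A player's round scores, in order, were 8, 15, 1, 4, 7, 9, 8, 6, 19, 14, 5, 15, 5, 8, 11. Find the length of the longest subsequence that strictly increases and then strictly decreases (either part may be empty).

7

inc[i] = longest strictly increasing subsequence ending at i; dec[i] = longest strictly decreasing subsequence starting at i:
i:      1  2  3  4  5  6  7  8  9 10 11 12 13 14 15
a[i]:   8 15  1  4  7  9  8  6 19 14  5 15  5  8 11
inc:    1  2  1  2  3  4  4  3  5  5  3  6  3  4  5
dec:    4  5  1  1  3  4  3  2  3  2  1  2  1  1  1
Best peak at i=6 (value 9): inc=4, dec=4, length 4+4−1 = 7.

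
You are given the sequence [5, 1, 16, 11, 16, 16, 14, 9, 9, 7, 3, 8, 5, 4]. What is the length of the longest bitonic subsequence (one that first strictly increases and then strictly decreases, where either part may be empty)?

inc[i] = longest strictly increasing subsequence ending at i; dec[i] = longest strictly decreasing subsequence starting at i:
i:      1  2  3  4  5  6  7  8  9 10 11 12 13 14
a[i]:   5  1 16 11 16 16 14  9  9  7  3  8  5  4
inc:    1  1  2  2  3  3  3  2  2  2  2  3  3  3
dec:    2  1  6  5  6  6  5  4  4  3  1  3  2  1
Best peak at i=5 (value 16): inc=3, dec=6, length 3+6−1 = 8.

8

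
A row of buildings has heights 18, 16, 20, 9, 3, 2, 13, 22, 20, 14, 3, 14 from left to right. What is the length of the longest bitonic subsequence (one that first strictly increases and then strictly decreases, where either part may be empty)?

6

inc[i] = longest strictly increasing subsequence ending at i; dec[i] = longest strictly decreasing subsequence starting at i:
i:      1  2  3  4  5  6  7  8  9 10 11 12
a[i]:  18 16 20  9  3  2 13 22 20 14  3 14
inc:    1  1  2  1  1  1  2  3  3  3  2  3
dec:    5  4  4  3  2  1  2  4  3  2  1  1
Best peak at i=8 (value 22): inc=3, dec=4, length 3+4−1 = 6.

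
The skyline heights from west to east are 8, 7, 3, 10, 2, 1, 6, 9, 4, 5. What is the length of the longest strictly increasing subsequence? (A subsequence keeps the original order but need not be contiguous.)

3

Let dp[i] be the length of the longest such subsequence ending at index i:
i:      1  2  3  4  5  6  7  8  9 10
a[i]:   8  7  3 10  2  1  6  9  4  5
dp:     1  1  1  2  1  1  2  3  2  3
Maximum dp value is 3.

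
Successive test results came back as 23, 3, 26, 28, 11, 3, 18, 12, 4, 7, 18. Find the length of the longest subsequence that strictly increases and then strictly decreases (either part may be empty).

inc[i] = longest strictly increasing subsequence ending at i; dec[i] = longest strictly decreasing subsequence starting at i:
i:      1  2  3  4  5  6  7  8  9 10 11
a[i]:  23  3 26 28 11  3 18 12  4  7 18
inc:    1  1  2  3  2  1  3  3  2  3  4
dec:    4  1  4  4  2  1  3  2  1  1  1
Best peak at i=4 (value 28): inc=3, dec=4, length 3+4−1 = 6.

6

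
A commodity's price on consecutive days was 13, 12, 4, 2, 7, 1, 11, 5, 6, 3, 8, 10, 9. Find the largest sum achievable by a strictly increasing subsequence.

33

Let S[i] be the best sum of a strictly increasing subsequence ending at i:
i:      1  2  3  4  5  6  7  8  9 10 11 12 13
a[i]:  13 12  4  2  7  1 11  5  6  3  8 10  9
S:     13 12  4  2 11  1 22  9 15  5 23 33 32
Maximum is 33 (e.g. 4 + 5 + 6 + 8 + 10).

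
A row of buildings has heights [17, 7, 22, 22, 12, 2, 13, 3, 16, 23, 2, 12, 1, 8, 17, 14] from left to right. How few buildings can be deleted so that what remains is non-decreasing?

11

Fewest deletions = n − (longest non-decreasing subsequence).
i:      1  2  3  4  5  6  7  8  9 10 11 12 13 14 15 16
a[i]:  17  7 22 22 12  2 13  3 16 23  2 12  1  8 17 14
dp:     1  1  2  3  2  1  3  2  4  5  2  3  1  3  5  4
max dp = 5, so deletions = 16 − 5 = 11.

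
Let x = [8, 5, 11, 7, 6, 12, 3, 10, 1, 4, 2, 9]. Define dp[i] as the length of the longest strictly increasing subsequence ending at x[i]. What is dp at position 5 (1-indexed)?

2

dp[i] = 1 + max{dp[j] : j<i, x[j]<x[i]} (or 1 if no such j):
i:      1  2  3  4  5  6  7  8  9 10 11 12
x[i]:   8  5 11  7  6 12  3 10  1  4  2  9
dp:     1  1  2  2  2  3  1  3  1  2  2  3
At index 5 the value is 2.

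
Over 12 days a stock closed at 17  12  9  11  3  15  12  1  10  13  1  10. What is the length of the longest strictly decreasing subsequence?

Negate each value so 'decreasing' becomes 'increasing', then run patience tails on the negated sequence:
-17 → extends → [-17]
-12 → extends → [-17, -12]
-9 → extends → [-17, -12, -9]
-11 → replaces -9 → [-17, -12, -11]
-3 → extends → [-17, -12, -11, -3]
-15 → replaces -12 → [-17, -15, -11, -3]
-12 → replaces -11 → [-17, -15, -12, -3]
-1 → extends → [-17, -15, -12, -3, -1]
-10 → replaces -3 → [-17, -15, -12, -10, -1]
-13 → replaces -12 → [-17, -15, -13, -10, -1]
-1 → already a tail → [-17, -15, -13, -10, -1]
-10 → already a tail → [-17, -15, -13, -10, -1]
Five tails, so the longest strictly decreasing subsequence of the original has length 5.

5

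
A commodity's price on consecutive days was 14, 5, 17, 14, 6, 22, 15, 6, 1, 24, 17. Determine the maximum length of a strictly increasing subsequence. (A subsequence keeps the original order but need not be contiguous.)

Let dp[i] be the length of the longest such subsequence ending at index i:
i:      1  2  3  4  5  6  7  8  9 10 11
a[i]:  14  5 17 14  6 22 15  6  1 24 17
dp:     1  1  2  2  2  3  3  2  1  4  4
Maximum dp value is 4.

4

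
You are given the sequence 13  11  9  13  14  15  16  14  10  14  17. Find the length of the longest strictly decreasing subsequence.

3

Let dp[i] be the longest strictly decreasing subsequence ending at i:
i:      1  2  3  4  5  6  7  8  9 10 11
a[i]:  13 11  9 13 14 15 16 14 10 14 17
dp:     1  2  3  1  1  1  1  2  3  2  1
Maximum is 3.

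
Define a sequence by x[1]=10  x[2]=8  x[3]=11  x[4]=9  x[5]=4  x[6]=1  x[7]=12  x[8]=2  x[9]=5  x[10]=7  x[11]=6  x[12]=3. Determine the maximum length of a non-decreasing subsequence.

4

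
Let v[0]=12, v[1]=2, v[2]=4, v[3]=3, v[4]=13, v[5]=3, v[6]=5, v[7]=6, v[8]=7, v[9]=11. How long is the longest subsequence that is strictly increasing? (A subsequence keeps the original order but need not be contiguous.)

Track the smallest tail for each achievable length (strict):
12 → extends → [12]
2 → replaces 12 → [2]
4 → extends → [2, 4]
3 → replaces 4 → [2, 3]
13 → extends → [2, 3, 13]
3 → already a tail → [2, 3, 13]
5 → replaces 13 → [2, 3, 5]
6 → extends → [2, 3, 5, 6]
7 → extends → [2, 3, 5, 6, 7]
11 → extends → [2, 3, 5, 6, 7, 11]
Six tails, so the longest strictly increasing subsequence has length 6 (e.g. 2, 4, 5, 6, 7, 11).

6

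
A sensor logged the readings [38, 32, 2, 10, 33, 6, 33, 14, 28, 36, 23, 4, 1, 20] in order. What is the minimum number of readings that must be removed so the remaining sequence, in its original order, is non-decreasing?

9

Fewest deletions = n − (longest non-decreasing subsequence).
Patience tails:
38 → extends → [38]
32 → replaces 38 → [32]
2 → replaces 32 → [2]
10 → extends → [2, 10]
33 → extends → [2, 10, 33]
6 → replaces 10 → [2, 6, 33]
33 → extends → [2, 6, 33, 33]
14 → replaces 33 → [2, 6, 14, 33]
28 → replaces 33 → [2, 6, 14, 28]
36 → extends → [2, 6, 14, 28, 36]
23 → replaces 28 → [2, 6, 14, 23, 36]
4 → replaces 6 → [2, 4, 14, 23, 36]
1 → replaces 2 → [1, 4, 14, 23, 36]
20 → replaces 23 → [1, 4, 14, 20, 36]
Longest non-decreasing subsequence has length 5, so deletions = 14 − 5 = 9.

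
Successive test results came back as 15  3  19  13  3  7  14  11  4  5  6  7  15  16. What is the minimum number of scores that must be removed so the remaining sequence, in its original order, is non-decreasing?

6

Fewest deletions = n − (longest non-decreasing subsequence).
Patience tails:
15 → extends → [15]
3 → replaces 15 → [3]
19 → extends → [3, 19]
13 → replaces 19 → [3, 13]
3 → replaces 13 → [3, 3]
7 → extends → [3, 3, 7]
14 → extends → [3, 3, 7, 14]
11 → replaces 14 → [3, 3, 7, 11]
4 → replaces 7 → [3, 3, 4, 11]
5 → replaces 11 → [3, 3, 4, 5]
6 → extends → [3, 3, 4, 5, 6]
7 → extends → [3, 3, 4, 5, 6, 7]
15 → extends → [3, 3, 4, 5, 6, 7, 15]
16 → extends → [3, 3, 4, 5, 6, 7, 15, 16]
Longest non-decreasing subsequence has length 8, so deletions = 14 − 8 = 6.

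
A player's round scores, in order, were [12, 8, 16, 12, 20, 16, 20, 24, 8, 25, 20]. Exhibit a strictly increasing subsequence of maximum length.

8, 12, 16, 20, 24, 25

Patience tails give the LIS length; then backtrack through the dp parents:
12 → extends → [12]
8 → replaces 12 → [8]
16 → extends → [8, 16]
12 → replaces 16 → [8, 12]
20 → extends → [8, 12, 20]
16 → replaces 20 → [8, 12, 16]
20 → extends → [8, 12, 16, 20]
24 → extends → [8, 12, 16, 20, 24]
8 → already a tail → [8, 12, 16, 20, 24]
25 → extends → [8, 12, 16, 20, 24, 25]
20 → already a tail → [8, 12, 16, 20, 24, 25]
Length 6; one witness is 8, 12, 16, 20, 24, 25.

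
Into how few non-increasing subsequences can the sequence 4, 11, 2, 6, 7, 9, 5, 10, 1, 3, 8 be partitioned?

Place each on the leftmost legal pile:
4 → new pile 1 (tops now [4])
11 → new pile 2 (tops now [4, 11])
2 → pile 1 (tops now [2, 11])
6 → pile 2 (tops now [2, 6])
7 → new pile 3 (tops now [2, 6, 7])
9 → new pile 4 (tops now [2, 6, 7, 9])
5 → pile 2 (tops now [2, 5, 7, 9])
10 → new pile 5 (tops now [2, 5, 7, 9, 10])
1 → pile 1 (tops now [1, 5, 7, 9, 10])
3 → pile 2 (tops now [1, 3, 7, 9, 10])
8 → pile 4 (tops now [1, 3, 7, 8, 10])
Five piles.

5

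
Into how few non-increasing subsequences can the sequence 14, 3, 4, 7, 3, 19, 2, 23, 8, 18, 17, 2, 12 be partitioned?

5

Place each on the leftmost legal pile:
14 → new pile 1 (tops now [14])
3 → pile 1 (tops now [3])
4 → new pile 2 (tops now [3, 4])
7 → new pile 3 (tops now [3, 4, 7])
3 → pile 1 (tops now [3, 4, 7])
19 → new pile 4 (tops now [3, 4, 7, 19])
2 → pile 1 (tops now [2, 4, 7, 19])
23 → new pile 5 (tops now [2, 4, 7, 19, 23])
8 → pile 4 (tops now [2, 4, 7, 8, 23])
18 → pile 5 (tops now [2, 4, 7, 8, 18])
17 → pile 5 (tops now [2, 4, 7, 8, 17])
2 → pile 1 (tops now [2, 4, 7, 8, 17])
12 → pile 5 (tops now [2, 4, 7, 8, 12])
Five piles.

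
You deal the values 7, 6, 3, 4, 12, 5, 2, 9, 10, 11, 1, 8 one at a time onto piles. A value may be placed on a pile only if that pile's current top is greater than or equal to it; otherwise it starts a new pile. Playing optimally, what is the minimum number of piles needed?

Place each on the leftmost legal pile:
7 → new pile 1 (tops now [7])
6 → pile 1 (tops now [6])
3 → pile 1 (tops now [3])
4 → new pile 2 (tops now [3, 4])
12 → new pile 3 (tops now [3, 4, 12])
5 → pile 3 (tops now [3, 4, 5])
2 → pile 1 (tops now [2, 4, 5])
9 → new pile 4 (tops now [2, 4, 5, 9])
10 → new pile 5 (tops now [2, 4, 5, 9, 10])
11 → new pile 6 (tops now [2, 4, 5, 9, 10, 11])
1 → pile 1 (tops now [1, 4, 5, 9, 10, 11])
8 → pile 4 (tops now [1, 4, 5, 8, 10, 11])
Six piles.

6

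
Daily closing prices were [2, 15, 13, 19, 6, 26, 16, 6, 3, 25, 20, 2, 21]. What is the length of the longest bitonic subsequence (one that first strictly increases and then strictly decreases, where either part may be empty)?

8

inc[i] = longest strictly increasing subsequence ending at i; dec[i] = longest strictly decreasing subsequence starting at i:
i:      1  2  3  4  5  6  7  8  9 10 11 12 13
a[i]:   2 15 13 19  6 26 16  6  3 25 20  2 21
inc:    1  2  2  3  2  4  3  2  2  4  4  1  5
dec:    1  5  4  5  3  5  4  3  2  3  2  1  1
Best peak at i=6 (value 26): inc=4, dec=5, length 4+5−1 = 8.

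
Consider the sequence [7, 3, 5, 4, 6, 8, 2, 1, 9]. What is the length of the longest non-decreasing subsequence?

5

Let dp[i] be the length of the longest such subsequence ending at index i:
i:     1 2 3 4 5 6 7 8 9
a[i]:  7 3 5 4 6 8 2 1 9
dp:    1 1 2 2 3 4 1 1 5
Maximum dp value is 5.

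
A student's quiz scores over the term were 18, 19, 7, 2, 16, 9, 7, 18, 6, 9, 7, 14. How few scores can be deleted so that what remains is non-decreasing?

8

Fewest deletions = n − (longest non-decreasing subsequence).
Patience tails:
18 → extends → [18]
19 → extends → [18, 19]
7 → replaces 18 → [7, 19]
2 → replaces 7 → [2, 19]
16 → replaces 19 → [2, 16]
9 → replaces 16 → [2, 9]
7 → replaces 9 → [2, 7]
18 → extends → [2, 7, 18]
6 → replaces 7 → [2, 6, 18]
9 → replaces 18 → [2, 6, 9]
7 → replaces 9 → [2, 6, 7]
14 → extends → [2, 6, 7, 14]
Longest non-decreasing subsequence has length 4, so deletions = 12 − 4 = 8.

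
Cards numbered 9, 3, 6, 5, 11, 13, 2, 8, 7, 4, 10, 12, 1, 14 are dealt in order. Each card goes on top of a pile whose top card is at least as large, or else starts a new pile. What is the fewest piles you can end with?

The minimum number of non-increasing subsequences covering a sequence equals the length of its longest strictly increasing subsequence.
LIS length is 6 (e.g. 3, 6, 8, 10, 12, 14), so 6 piles are needed.

6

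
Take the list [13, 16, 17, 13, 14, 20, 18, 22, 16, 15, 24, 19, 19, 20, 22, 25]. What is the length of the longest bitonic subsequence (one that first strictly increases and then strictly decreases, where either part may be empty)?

8

inc[i] = longest strictly increasing subsequence ending at i; dec[i] = longest strictly decreasing subsequence starting at i:
i:      1  2  3  4  5  6  7  8  9 10 11 12 13 14 15 16
a[i]:  13 16 17 13 14 20 18 22 16 15 24 19 19 20 22 25
inc:    1  2  3  1  2  4  4  5  3  3  6  5  5  6  7  8
dec:    1  2  3  1  1  4  3  3  2  1  2  1  1  1  1  1
Best peak at i=16 (value 25): inc=8, dec=1, length 8+1−1 = 8.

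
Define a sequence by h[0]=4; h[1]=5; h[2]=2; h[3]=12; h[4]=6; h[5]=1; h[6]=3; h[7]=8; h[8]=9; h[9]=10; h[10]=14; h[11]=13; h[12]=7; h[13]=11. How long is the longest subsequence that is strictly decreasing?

Negate each value so 'decreasing' becomes 'increasing', then run patience tails on the negated sequence:
-4 → extends → [-4]
-5 → replaces -4 → [-5]
-2 → extends → [-5, -2]
-12 → replaces -5 → [-12, -2]
-6 → replaces -2 → [-12, -6]
-1 → extends → [-12, -6, -1]
-3 → replaces -1 → [-12, -6, -3]
-8 → replaces -6 → [-12, -8, -3]
-9 → replaces -8 → [-12, -9, -3]
-10 → replaces -9 → [-12, -10, -3]
-14 → replaces -12 → [-14, -10, -3]
-13 → replaces -10 → [-14, -13, -3]
-7 → replaces -3 → [-14, -13, -7]
-11 → replaces -7 → [-14, -13, -11]
Three tails, so the longest strictly decreasing subsequence of the original has length 3.

3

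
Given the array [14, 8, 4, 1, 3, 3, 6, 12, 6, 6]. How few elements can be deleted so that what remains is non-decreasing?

4

Fewest deletions = n − (longest non-decreasing subsequence).
Patience tails:
14 → extends → [14]
8 → replaces 14 → [8]
4 → replaces 8 → [4]
1 → replaces 4 → [1]
3 → extends → [1, 3]
3 → extends → [1, 3, 3]
6 → extends → [1, 3, 3, 6]
12 → extends → [1, 3, 3, 6, 12]
6 → replaces 12 → [1, 3, 3, 6, 6]
6 → extends → [1, 3, 3, 6, 6, 6]
Longest non-decreasing subsequence has length 6, so deletions = 10 − 6 = 4.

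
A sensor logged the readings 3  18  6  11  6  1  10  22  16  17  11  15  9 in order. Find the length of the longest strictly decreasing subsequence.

4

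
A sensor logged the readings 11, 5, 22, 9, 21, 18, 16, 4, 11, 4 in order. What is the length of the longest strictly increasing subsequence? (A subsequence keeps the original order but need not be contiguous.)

3

Let dp[i] be the length of the longest such subsequence ending at index i:
i:      1  2  3  4  5  6  7  8  9 10
a[i]:  11  5 22  9 21 18 16  4 11  4
dp:     1  1  2  2  3  3  3  1  3  1
Maximum dp value is 3.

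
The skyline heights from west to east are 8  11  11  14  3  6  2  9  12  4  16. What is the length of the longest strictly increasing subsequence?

5

Let dp[i] be the length of the longest such subsequence ending at index i:
i:      1  2  3  4  5  6  7  8  9 10 11
a[i]:   8 11 11 14  3  6  2  9 12  4 16
dp:     1  2  2  3  1  2  1  3  4  2  5
Maximum dp value is 5.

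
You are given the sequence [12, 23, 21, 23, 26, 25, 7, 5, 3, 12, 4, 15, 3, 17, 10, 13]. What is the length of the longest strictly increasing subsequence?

4

Let dp[i] be the length of the longest such subsequence ending at index i:
i:      1  2  3  4  5  6  7  8  9 10 11 12 13 14 15 16
a[i]:  12 23 21 23 26 25  7  5  3 12  4 15  3 17 10 13
dp:     1  2  2  3  4  4  1  1  1  2  2  3  1  4  3  4
Maximum dp value is 4.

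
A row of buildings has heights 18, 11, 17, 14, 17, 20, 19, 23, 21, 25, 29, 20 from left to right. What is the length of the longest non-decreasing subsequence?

7

Track the smallest tail for each achievable length (allowing ties):
18 → extends → [18]
11 → replaces 18 → [11]
17 → extends → [11, 17]
14 → replaces 17 → [11, 14]
17 → extends → [11, 14, 17]
20 → extends → [11, 14, 17, 20]
19 → replaces 20 → [11, 14, 17, 19]
23 → extends → [11, 14, 17, 19, 23]
21 → replaces 23 → [11, 14, 17, 19, 21]
25 → extends → [11, 14, 17, 19, 21, 25]
29 → extends → [11, 14, 17, 19, 21, 25, 29]
20 → replaces 21 → [11, 14, 17, 19, 20, 25, 29]
Seven tails, so the longest non-decreasing subsequence has length 7 (e.g. 11, 17, 17, 20, 23, 25, 29).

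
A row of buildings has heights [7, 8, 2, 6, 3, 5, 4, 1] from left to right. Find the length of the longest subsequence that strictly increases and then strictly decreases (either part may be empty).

6

inc[i] = longest strictly increasing subsequence ending at i; dec[i] = longest strictly decreasing subsequence starting at i:
i:     1 2 3 4 5 6 7 8
a[i]:  7 8 2 6 3 5 4 1
inc:   1 2 1 2 2 3 3 1
dec:   5 5 2 4 2 3 2 1
Best peak at i=2 (value 8): inc=2, dec=5, length 2+5−1 = 6.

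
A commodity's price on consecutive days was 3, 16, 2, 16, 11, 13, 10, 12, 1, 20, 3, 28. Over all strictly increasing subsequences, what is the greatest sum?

Let S[i] be the best sum of a strictly increasing subsequence ending at i:
i:      1  2  3  4  5  6  7  8  9 10 11 12
a[i]:   3 16  2 16 11 13 10 12  1 20  3 28
S:      3 19  2 19 14 27 13 26  1 47  5 75
Maximum is 75 (e.g. 3 + 11 + 13 + 20 + 28).

75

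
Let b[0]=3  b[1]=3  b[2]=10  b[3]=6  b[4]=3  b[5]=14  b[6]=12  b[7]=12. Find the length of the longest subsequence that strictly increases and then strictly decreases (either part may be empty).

inc[i] = longest strictly increasing subsequence ending at i; dec[i] = longest strictly decreasing subsequence starting at i:
i:      0  1  2  3  4  5  6  7
b[i]:   3  3 10  6  3 14 12 12
inc:    1  1  2  2  1  3  3  3
dec:    1  1  3  2  1  2  1  1
Best peak at i=2 (value 10): inc=2, dec=3, length 2+3−1 = 4.

4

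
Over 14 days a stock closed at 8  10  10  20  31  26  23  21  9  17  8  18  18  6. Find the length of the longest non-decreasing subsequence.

Let dp[i] be the length of the longest such subsequence ending at index i:
i:      1  2  3  4  5  6  7  8  9 10 11 12 13 14
a[i]:   8 10 10 20 31 26 23 21  9 17  8 18 18  6
dp:     1  2  3  4  5  5  5  5  2  4  2  5  6  1
Maximum dp value is 6.

6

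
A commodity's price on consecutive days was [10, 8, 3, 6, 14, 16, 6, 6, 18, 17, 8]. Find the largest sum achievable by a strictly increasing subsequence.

58

Let S[i] be the best sum of a strictly increasing subsequence ending at i:
i:      1  2  3  4  5  6  7  8  9 10 11
a[i]:  10  8  3  6 14 16  6  6 18 17  8
S:     10  8  3  9 24 40  9  9 58 57 17
Maximum is 58 (e.g. 10 + 14 + 16 + 18).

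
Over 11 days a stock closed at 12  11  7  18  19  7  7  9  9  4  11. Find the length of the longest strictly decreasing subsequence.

4

Negate each value so 'decreasing' becomes 'increasing', then run patience tails on the negated sequence:
-12 → extends → [-12]
-11 → extends → [-12, -11]
-7 → extends → [-12, -11, -7]
-18 → replaces -12 → [-18, -11, -7]
-19 → replaces -18 → [-19, -11, -7]
-7 → already a tail → [-19, -11, -7]
-7 → already a tail → [-19, -11, -7]
-9 → replaces -7 → [-19, -11, -9]
-9 → already a tail → [-19, -11, -9]
-4 → extends → [-19, -11, -9, -4]
-11 → already a tail → [-19, -11, -9, -4]
Four tails, so the longest strictly decreasing subsequence of the original has length 4.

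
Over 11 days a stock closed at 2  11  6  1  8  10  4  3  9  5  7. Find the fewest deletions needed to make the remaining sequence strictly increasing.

7

Fewest deletions = n − (longest strictly increasing subsequence).
i:      1  2  3  4  5  6  7  8  9 10 11
a[i]:   2 11  6  1  8 10  4  3  9  5  7
dp:     1  2  2  1  3  4  2  2  4  3  4
max dp = 4, so deletions = 11 − 4 = 7.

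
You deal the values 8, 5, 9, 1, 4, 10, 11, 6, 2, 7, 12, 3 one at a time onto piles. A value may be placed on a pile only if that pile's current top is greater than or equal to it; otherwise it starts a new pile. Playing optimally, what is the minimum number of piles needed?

5

Place each on the leftmost legal pile:
8 → new pile 1 (tops now [8])
5 → pile 1 (tops now [5])
9 → new pile 2 (tops now [5, 9])
1 → pile 1 (tops now [1, 9])
4 → pile 2 (tops now [1, 4])
10 → new pile 3 (tops now [1, 4, 10])
11 → new pile 4 (tops now [1, 4, 10, 11])
6 → pile 3 (tops now [1, 4, 6, 11])
2 → pile 2 (tops now [1, 2, 6, 11])
7 → pile 4 (tops now [1, 2, 6, 7])
12 → new pile 5 (tops now [1, 2, 6, 7, 12])
3 → pile 3 (tops now [1, 2, 3, 7, 12])
Five piles.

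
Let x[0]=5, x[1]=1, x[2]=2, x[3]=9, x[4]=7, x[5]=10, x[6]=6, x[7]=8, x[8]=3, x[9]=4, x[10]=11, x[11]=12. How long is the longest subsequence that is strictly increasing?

6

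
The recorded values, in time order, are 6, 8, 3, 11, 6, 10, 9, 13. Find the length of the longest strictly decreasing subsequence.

Negate each value so 'decreasing' becomes 'increasing', then run patience tails on the negated sequence:
-6 → extends → [-6]
-8 → replaces -6 → [-8]
-3 → extends → [-8, -3]
-11 → replaces -8 → [-11, -3]
-6 → replaces -3 → [-11, -6]
-10 → replaces -6 → [-11, -10]
-9 → extends → [-11, -10, -9]
-13 → replaces -11 → [-13, -10, -9]
Three tails, so the longest strictly decreasing subsequence of the original has length 3.

3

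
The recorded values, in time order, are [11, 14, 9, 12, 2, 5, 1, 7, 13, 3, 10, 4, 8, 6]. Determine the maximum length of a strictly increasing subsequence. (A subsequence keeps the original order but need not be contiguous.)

Track the smallest tail for each achievable length (strict):
11 → extends → [11]
14 → extends → [11, 14]
9 → replaces 11 → [9, 14]
12 → replaces 14 → [9, 12]
2 → replaces 9 → [2, 12]
5 → replaces 12 → [2, 5]
1 → replaces 2 → [1, 5]
7 → extends → [1, 5, 7]
13 → extends → [1, 5, 7, 13]
3 → replaces 5 → [1, 3, 7, 13]
10 → replaces 13 → [1, 3, 7, 10]
4 → replaces 7 → [1, 3, 4, 10]
8 → replaces 10 → [1, 3, 4, 8]
6 → replaces 8 → [1, 3, 4, 6]
Four tails, so the longest strictly increasing subsequence has length 4 (e.g. 2, 5, 7, 13).

4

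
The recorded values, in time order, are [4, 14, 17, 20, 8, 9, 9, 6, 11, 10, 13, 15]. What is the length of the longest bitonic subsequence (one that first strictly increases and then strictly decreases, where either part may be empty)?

6

inc[i] = longest strictly increasing subsequence ending at i; dec[i] = longest strictly decreasing subsequence starting at i:
i:      1  2  3  4  5  6  7  8  9 10 11 12
a[i]:   4 14 17 20  8  9  9  6 11 10 13 15
inc:    1  2  3  4  2  3  3  2  4  4  5  6
dec:    1  3  3  3  2  2  2  1  2  1  1  1
Best peak at i=4 (value 20): inc=4, dec=3, length 4+3−1 = 6.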